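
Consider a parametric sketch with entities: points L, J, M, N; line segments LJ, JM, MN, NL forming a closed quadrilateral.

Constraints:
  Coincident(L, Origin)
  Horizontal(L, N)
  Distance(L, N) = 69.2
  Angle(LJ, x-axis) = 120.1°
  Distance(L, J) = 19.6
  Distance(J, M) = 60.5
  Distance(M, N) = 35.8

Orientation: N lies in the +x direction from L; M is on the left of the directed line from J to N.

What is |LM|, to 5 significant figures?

57.586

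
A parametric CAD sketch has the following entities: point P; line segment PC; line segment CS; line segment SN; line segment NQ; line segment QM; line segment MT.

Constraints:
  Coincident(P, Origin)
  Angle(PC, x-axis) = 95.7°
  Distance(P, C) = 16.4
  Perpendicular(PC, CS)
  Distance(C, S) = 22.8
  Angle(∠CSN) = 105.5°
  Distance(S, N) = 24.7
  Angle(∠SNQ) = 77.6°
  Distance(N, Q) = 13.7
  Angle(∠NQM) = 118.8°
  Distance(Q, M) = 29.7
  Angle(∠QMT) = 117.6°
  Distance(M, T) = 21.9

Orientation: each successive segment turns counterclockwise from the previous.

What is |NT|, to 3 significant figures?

47.0

P is at the origin; PC runs at 95.7° with length 16.4, so C = (-1.63, 16.3). The perpendicularity gives CS at right angles to PC, so CS runs at -174°; with |CS| = 22.8, S = (-24.3, 14.1). ∠CSN = 105.5° gives SN at -99.8° from the x-axis; with |SN| = 24.7, N = (-28.5, -10.3). ∠SNQ = 77.6° gives NQ at 2.60° from the x-axis; with |NQ| = 13.7, Q = (-14.8, -9.66). ∠NQM = 118.8° gives QM at 63.8° from the x-axis; with |QM| = 29.7, M = (-1.72, 17.0). ∠QMT = 117.6° gives MT at 126° from the x-axis; with |MT| = 21.9, T = (-14.7, 34.7). Then |NT| = |T − N| = 47.0.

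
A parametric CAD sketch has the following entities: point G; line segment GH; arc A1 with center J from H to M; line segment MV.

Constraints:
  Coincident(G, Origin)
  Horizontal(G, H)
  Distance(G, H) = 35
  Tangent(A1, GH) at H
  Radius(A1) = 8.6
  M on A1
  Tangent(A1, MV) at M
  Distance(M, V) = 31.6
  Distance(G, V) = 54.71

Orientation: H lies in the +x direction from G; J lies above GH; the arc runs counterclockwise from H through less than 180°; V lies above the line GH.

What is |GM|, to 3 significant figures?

44.6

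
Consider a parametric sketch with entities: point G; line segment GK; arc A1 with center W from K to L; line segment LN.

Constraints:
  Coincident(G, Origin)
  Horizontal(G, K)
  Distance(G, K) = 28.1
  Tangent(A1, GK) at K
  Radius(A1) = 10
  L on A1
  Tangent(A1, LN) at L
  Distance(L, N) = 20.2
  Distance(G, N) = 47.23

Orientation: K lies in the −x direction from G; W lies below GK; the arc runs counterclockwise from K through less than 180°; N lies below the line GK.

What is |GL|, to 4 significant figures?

39.66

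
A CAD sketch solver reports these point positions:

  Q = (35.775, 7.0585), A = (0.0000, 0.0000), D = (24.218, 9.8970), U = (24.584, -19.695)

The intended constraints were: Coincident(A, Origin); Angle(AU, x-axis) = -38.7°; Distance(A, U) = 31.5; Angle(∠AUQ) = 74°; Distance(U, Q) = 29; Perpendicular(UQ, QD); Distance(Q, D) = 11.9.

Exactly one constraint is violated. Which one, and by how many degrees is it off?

Perpendicular(UQ, QD) — off by 8.90°.

A = (0.00, 0.00) ✓; AU at -38.70° ✓; |AU| = 31.50 ✓; ∠AUQ = 74.00° ✓; |UQ| = 29.00 ✓; ∠(UQ, QD) = 98.90° ✗; |QD| = 11.90 ✓.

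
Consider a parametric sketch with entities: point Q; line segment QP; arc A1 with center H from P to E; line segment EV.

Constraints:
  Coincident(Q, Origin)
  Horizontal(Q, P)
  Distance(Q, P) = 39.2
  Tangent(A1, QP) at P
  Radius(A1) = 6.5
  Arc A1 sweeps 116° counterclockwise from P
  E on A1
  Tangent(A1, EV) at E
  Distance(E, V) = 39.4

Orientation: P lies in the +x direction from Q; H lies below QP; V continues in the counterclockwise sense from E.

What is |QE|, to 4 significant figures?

34.64

Tangency of A1 to QP means the radius HP is perpendicular to QP, so H = P + (0, -6.5) = (39.20, -6.500). On A1, P sits at bearing 90° from H; a 116° counterclockwise sweep puts E at bearing 206°, so E = H + 6.5·(cos 206°, sin 206°) = (33.36, -9.349). Then |QE| = |E − Q| = 34.64.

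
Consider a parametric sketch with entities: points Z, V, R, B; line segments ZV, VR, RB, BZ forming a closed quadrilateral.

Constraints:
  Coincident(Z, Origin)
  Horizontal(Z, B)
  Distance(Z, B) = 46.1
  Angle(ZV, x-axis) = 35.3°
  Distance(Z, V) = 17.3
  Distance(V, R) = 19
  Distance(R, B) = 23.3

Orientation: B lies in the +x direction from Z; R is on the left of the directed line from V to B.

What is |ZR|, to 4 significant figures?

36.15

Checks: |VR| = 19.00 ✓; |RB| = 23.30 ✓.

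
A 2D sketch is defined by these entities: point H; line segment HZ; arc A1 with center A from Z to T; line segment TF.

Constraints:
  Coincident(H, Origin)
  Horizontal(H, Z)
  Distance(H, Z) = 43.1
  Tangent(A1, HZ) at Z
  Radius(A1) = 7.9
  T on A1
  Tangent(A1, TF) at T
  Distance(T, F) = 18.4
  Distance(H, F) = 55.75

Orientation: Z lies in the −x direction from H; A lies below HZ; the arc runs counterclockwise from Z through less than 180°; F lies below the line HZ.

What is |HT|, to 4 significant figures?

51.71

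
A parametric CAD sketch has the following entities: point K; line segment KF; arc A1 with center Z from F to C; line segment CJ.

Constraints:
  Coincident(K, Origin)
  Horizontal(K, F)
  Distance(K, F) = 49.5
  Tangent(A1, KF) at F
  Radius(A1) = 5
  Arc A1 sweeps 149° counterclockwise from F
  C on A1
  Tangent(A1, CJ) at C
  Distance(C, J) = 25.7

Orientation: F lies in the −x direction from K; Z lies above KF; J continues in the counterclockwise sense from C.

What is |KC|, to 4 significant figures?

47.83

K is at the origin; K and F share the same y with |KF| = 49.5 and F on the −x side, so F = (-49.50, 0.000). A1 meets KF tangentially, so ZF is at right angles to KF, so Z = F + (0, 5) = (-49.50, 5.000). On A1, F sits at bearing -90° from Z; a 149° counterclockwise sweep puts C at bearing 59°, so C = Z + 5.0·(cos 59°, sin 59°) = (-46.92, 9.286). Then |KC| = |C − K| = 47.83.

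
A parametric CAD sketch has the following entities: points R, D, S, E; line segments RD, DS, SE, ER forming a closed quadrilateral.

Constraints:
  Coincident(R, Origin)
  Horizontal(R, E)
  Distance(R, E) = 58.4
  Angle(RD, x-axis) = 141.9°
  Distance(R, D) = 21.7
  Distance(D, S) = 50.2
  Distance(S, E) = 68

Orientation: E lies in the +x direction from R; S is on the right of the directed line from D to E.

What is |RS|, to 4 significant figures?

34.00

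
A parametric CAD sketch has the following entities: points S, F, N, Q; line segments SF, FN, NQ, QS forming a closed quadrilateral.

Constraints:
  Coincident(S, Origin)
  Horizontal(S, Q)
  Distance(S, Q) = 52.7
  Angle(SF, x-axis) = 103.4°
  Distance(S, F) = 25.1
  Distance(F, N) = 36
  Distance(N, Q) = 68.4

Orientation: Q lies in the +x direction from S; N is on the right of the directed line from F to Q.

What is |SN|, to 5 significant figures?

18.183

Checks: |FN| = 36.00 ✓; |NQ| = 68.40 ✓.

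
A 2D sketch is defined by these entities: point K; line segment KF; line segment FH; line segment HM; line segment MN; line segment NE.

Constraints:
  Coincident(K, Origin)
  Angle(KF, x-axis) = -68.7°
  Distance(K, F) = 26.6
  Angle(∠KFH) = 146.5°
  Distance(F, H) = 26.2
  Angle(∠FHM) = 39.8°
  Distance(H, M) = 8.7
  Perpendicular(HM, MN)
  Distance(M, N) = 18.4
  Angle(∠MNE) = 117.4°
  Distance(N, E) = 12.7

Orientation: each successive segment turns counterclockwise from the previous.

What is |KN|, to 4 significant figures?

37.89

∠FHM = 39.8° gives HM at 105.0° from the x-axis; with |HM| = 8.7, M = (28.82, -31.48). HM is perpendicular to MN, so MN runs at -165.0°; with |MN| = 18.4, N = (11.05, -36.24). Then |KN| = |N − K| = 37.89.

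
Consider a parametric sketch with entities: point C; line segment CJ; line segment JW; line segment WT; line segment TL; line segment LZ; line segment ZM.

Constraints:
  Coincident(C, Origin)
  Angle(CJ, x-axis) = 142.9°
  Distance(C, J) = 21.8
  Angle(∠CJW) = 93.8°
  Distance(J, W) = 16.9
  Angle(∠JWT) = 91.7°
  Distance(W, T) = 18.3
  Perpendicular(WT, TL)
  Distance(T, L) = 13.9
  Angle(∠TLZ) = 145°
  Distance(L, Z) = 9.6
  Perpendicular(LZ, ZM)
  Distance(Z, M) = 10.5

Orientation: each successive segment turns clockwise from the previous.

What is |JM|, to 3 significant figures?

4.83

C is at the origin; CJ runs at 142.9° with length 21.8, so J = (-17.4, 13.1). ∠CJW = 93.8° gives JW at 56.7° from the x-axis; with |JW| = 16.9, W = (-8.11, 27.3). ∠JWT = 91.7° gives WT at -31.6° from the x-axis; with |WT| = 18.3, T = (7.48, 17.7). WT is perpendicular to TL, so TL runs at -122°; with |TL| = 13.9, L = (0.194, 5.85). ∠TLZ = 145.0° gives LZ at -157° from the x-axis; with |LZ| = 9.6, Z = (-8.62, 2.03). LZ ⟂ ZM, so ZM runs at 113°; with |ZM| = 10.5, M = (-12.8, 11.7). Then |JM| = |M − J| = 4.83.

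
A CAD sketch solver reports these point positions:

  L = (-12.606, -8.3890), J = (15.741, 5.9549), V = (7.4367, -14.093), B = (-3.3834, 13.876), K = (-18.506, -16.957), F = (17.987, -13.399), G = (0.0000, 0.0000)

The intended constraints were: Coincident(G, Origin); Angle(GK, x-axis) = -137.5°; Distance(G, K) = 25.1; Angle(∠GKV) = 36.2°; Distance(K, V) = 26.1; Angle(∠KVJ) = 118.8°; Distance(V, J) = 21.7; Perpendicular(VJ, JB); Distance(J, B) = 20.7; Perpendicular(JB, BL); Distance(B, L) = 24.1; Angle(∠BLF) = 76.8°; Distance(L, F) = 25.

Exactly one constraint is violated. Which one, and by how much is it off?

Distance(L, F) = 25 — off by 6.00.

G = (0.00, 0.00) ✓; GK at -137.5° ✓; |GK| = 25.10 ✓; ∠GKV = 36.20° ✓; |KV| = 26.10 ✓; ∠KVJ = 118.8° ✓; |VJ| = 21.70 ✓; ∠(VJ, JB) = 90.00° ✓; |JB| = 20.70 ✓; ∠(JB, BL) = 90.00° ✓; |BL| = 24.10 ✓; ∠BLF = 76.80° ✓; |LF| = 31.00 ✗.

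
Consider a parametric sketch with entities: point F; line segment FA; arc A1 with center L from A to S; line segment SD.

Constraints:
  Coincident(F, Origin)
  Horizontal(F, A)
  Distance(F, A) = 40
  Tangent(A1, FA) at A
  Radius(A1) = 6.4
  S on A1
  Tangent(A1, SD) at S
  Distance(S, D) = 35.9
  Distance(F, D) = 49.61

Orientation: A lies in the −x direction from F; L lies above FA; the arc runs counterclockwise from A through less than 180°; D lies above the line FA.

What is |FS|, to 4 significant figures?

34.11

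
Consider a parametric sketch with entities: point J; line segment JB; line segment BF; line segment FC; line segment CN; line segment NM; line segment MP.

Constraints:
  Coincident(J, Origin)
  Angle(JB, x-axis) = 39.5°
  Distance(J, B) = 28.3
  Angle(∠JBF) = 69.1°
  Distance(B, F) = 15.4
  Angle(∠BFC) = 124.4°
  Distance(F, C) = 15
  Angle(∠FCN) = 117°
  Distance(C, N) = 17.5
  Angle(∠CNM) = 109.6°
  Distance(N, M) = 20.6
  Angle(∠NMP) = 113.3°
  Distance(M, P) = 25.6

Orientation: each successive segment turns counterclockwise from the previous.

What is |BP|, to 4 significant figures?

11.18

J is at the origin; JB runs at 39.5° with length 28.3, so B = (21.84, 18.00). ∠JBF = 69.1° gives BF at 150.4° from the x-axis; with |BF| = 15.4, F = (8.447, 25.61). ∠BFC = 124.4° gives FC at -154.0° from the x-axis; with |FC| = 15.0, C = (-5.035, 19.03). ∠FCN = 117.0° gives CN at -91.00° from the x-axis; with |CN| = 17.5, N = (-5.341, 1.535). ∠CNM = 109.6° gives NM at -20.60° from the x-axis; with |NM| = 20.6, M = (13.94, -5.713). ∠NMP = 113.3° gives MP at 46.10° from the x-axis; with |MP| = 25.6, P = (31.69, 12.73). Then |BP| = |P − B| = 11.18.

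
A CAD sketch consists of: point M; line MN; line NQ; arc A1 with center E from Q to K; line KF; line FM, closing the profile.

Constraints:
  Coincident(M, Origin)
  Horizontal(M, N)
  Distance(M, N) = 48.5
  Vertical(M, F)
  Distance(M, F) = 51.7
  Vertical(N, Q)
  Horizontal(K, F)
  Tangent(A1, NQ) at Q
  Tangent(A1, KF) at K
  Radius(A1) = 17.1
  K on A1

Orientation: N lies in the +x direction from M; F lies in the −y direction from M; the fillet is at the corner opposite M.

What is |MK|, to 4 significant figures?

60.49

M is at the origin; MN is horizontal with |MN| = 48.5 and N on the +x side, so N = (48.50, 0.000). MF is vertical with |MF| = 51.7 and F on the −y side, so F = (0.000, -51.70). The virtual corner opposite M is at (48.50, -51.70). The tangent condition forces EQ to be normal to NQ and the tangent condition forces EK to be normal to KF, with radius 17.1, so the center E sits 17.1 in from both sides at E = (31.40, -34.60). That places the tangent points at Q = (48.50, -34.60) on NQ and K = (31.40, -51.70) on KF. Then |MK| = |K − M| = 60.49.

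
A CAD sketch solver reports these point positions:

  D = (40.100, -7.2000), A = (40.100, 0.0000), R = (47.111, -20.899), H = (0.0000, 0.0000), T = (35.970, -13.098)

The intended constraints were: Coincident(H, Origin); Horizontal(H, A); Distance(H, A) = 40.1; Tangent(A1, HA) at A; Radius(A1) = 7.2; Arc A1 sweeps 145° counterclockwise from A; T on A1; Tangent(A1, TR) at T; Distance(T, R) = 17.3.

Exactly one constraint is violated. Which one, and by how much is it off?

Distance(T, R) = 17.3 — off by 3.70.

H = (0.00, 0.00) ✓; H.y = 0.00, A.y = 0.00 ✓; |HA| = 40.10 ✓; ∠(DA, AH) = 90.00° ✓; |DA| = 7.200 ✓; bearing(D→T) − bearing(D→A) = 145.0° ✓; |DT| = 7.200 ✓; ∠(DT, TR) = 90.00° ✓; |TR| = 13.60 ✗.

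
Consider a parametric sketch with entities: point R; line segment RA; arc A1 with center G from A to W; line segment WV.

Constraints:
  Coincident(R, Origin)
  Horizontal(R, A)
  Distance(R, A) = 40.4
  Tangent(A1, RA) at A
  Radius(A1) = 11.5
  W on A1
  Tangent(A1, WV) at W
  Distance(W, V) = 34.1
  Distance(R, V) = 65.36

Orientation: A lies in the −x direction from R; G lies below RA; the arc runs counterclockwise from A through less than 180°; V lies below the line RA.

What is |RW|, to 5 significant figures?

53.470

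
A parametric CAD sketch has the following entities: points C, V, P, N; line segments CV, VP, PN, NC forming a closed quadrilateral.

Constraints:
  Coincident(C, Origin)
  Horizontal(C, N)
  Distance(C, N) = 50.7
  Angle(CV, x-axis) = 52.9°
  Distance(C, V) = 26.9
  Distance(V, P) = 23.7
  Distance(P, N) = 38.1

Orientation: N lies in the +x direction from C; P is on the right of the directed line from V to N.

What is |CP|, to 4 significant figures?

12.80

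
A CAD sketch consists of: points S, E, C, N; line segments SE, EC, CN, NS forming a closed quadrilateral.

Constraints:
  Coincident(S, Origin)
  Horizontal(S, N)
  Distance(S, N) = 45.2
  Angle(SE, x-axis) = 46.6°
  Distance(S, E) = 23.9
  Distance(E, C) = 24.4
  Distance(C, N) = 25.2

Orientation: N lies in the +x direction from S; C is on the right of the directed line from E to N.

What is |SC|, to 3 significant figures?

21.9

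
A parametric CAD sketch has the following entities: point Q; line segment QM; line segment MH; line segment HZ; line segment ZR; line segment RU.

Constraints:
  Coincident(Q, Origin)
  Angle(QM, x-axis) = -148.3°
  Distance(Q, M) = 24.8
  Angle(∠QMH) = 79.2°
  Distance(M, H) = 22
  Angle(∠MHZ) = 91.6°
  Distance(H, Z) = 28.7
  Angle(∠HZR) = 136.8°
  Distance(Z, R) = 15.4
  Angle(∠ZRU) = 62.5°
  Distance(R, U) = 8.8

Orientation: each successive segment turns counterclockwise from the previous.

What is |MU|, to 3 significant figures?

33.3

Q is at the origin; QM runs at -148.3° with length 24.8, so M = (-21.1, -13.0). ∠QMH = 79.2° gives MH at -47.5° from the x-axis; with |MH| = 22.0, H = (-6.24, -29.3). ∠MHZ = 91.6° gives HZ at 40.9° from the x-axis; with |HZ| = 28.7, Z = (15.5, -10.5). ∠HZR = 136.8° gives ZR at 84.1° from the x-axis; with |ZR| = 15.4, R = (17.0, 4.86). ∠ZRU = 62.5° gives RU at -158° from the x-axis; with |RU| = 8.8, U = (8.86, 1.62). Then |MU| = |U − M| = 33.3.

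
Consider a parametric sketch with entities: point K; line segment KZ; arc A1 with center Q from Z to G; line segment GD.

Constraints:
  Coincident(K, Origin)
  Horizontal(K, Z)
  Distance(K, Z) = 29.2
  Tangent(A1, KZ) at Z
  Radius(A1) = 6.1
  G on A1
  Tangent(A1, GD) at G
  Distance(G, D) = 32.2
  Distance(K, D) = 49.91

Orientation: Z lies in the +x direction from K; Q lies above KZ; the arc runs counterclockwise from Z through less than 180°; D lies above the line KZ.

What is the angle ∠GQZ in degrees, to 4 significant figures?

96.89°

Checks: |KZ| = 29.20 ✓; |QG| = 6.100 ✓; ∠(QG, GD) = 90.00° ✓; |GD| = 32.20 ✓; |KD| = 49.91 ✓.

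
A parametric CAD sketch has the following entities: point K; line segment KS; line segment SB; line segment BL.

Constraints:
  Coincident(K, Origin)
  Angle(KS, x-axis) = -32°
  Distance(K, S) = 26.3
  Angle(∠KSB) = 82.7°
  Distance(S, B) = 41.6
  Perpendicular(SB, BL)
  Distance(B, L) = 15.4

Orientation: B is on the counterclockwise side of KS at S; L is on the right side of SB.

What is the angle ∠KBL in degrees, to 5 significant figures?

124.29°

K is at the origin; KS runs at -32.0° with length 26.3, so S = 26.3·(cos -32.0°, sin -32.0°) = (22.304, -13.937). ∠KSB = 82.7°, so SB runs at -32.0° + (180° − 82.7°) = 65.300° from the x-axis; with |SB| = 41.6, B = S + 41.6·(cos 65.300°, sin 65.300°) = (39.687, 23.857). SB ⟂ BL; with |BL| = 15.4 on the right of SB, L = B + 15.4·(0.90851, -0.41787) = (53.678, 17.422). Then cos ∠KBL = BK·BL / (|BK||BL|), giving 124.29°.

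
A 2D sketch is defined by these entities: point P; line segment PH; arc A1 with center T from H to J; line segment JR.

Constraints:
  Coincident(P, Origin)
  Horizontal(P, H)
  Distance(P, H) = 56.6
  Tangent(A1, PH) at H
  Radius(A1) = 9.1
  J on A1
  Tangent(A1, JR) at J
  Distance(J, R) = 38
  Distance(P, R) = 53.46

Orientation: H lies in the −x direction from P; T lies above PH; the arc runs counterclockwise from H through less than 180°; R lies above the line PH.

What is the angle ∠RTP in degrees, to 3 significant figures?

64.1°

P is at the origin; PH is horizontal with |PH| = 56.6 and H on the −x side, so H = (-56.6, 0.00). Tangency of A1 to PH means the radius TH is perpendicular to PH, so T = H + (0, 9.1) = (-56.6, 9.10). Since TJ ⟂ JR (tangency), |TR| = √(9.1² + 38.0²) = 39.1 regardless of where J sits on A1. So R lies on both circle(P, 53.46) and circle(T, 39.1); the above-PH intersection is R = (-34.2, 41.1). J is the foot of the tangent from R: J = (-48.1, 5.76).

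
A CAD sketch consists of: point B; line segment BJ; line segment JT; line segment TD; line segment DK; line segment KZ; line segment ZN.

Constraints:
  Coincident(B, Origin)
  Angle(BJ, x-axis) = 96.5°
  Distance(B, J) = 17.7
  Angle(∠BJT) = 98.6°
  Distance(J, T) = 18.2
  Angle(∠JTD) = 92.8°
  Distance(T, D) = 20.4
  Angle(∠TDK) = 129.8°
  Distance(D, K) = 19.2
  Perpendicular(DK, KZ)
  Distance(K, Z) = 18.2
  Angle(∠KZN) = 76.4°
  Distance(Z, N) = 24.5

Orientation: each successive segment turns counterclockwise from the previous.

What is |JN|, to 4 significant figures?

16.32

B is at the origin; BJ runs at 96.5° with length 17.7, so J = (-2.004, 17.59). ∠BJT = 98.6° gives JT at 177.9° from the x-axis; with |JT| = 18.2, T = (-20.19, 18.25). ∠JTD = 92.8° gives TD at -94.90° from the x-axis; with |TD| = 20.4, D = (-21.93, -2.072). ∠TDK = 129.8° gives DK at -44.70° from the x-axis; with |DK| = 19.2, K = (-8.287, -15.58). DK is perpendicular to KZ, so KZ runs at 45.30°; with |KZ| = 18.2, Z = (4.515, -2.641). ∠KZN = 76.4° gives ZN at 148.9° from the x-axis; with |ZN| = 24.5, N = (-16.46, 10.01). Then |JN| = |N − J| = 16.32.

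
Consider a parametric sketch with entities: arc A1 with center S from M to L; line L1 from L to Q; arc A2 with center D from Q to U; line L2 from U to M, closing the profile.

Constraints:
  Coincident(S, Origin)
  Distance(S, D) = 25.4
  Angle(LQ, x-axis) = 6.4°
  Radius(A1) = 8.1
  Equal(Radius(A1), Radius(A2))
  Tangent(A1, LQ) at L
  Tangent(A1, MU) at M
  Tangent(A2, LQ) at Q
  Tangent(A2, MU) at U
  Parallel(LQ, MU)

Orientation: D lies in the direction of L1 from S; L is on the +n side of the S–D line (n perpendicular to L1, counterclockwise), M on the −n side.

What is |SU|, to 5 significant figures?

26.660

The slot axis is L1's direction at 6.4°, so u = (cos 6.4°, sin 6.4°) = (0.99377, 0.11147) and n = (−sin 6.4°, cos 6.4°) = (-0.11147, 0.99377). S is at the origin and D lies 25.4 along u from S, so D = 25.4·u = (25.242, 2.8313). Tangency of A1 to both parallel lines with radius 8.1 puts L and M at S ± 8.1·n: L = (-0.90290, 8.0495), M = (0.90290, -8.0495). Equal radii place Q and U the same way about D: Q = D + 8.1·n = (24.339, 10.881), U = D − 8.1·n = (26.145, -5.2182). Then |SU| = |U − S| = 26.660.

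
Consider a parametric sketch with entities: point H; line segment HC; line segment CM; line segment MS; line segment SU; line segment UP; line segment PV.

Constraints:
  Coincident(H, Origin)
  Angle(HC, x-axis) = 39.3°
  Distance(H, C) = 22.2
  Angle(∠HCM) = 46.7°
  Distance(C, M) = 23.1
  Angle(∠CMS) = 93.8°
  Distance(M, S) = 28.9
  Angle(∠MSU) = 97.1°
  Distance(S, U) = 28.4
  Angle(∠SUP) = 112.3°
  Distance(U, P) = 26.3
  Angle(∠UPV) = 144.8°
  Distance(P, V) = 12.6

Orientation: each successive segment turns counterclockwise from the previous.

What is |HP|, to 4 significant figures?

32.74

H is at the origin; HC runs at 39.3° with length 22.2, so C = (17.18, 14.06). ∠HCM = 46.7° gives CM at 172.6° from the x-axis; with |CM| = 23.1, M = (-5.728, 17.04). ∠CMS = 93.8° gives MS at -101.2° from the x-axis; with |MS| = 28.9, S = (-11.34, -11.31). ∠MSU = 97.1° gives SU at -18.30° from the x-axis; with |SU| = 28.4, U = (15.62, -20.23). ∠SUP = 112.3° gives UP at 49.40° from the x-axis; with |UP| = 26.3, P = (32.74, -0.2619). Then |HP| = |P − H| = 32.74.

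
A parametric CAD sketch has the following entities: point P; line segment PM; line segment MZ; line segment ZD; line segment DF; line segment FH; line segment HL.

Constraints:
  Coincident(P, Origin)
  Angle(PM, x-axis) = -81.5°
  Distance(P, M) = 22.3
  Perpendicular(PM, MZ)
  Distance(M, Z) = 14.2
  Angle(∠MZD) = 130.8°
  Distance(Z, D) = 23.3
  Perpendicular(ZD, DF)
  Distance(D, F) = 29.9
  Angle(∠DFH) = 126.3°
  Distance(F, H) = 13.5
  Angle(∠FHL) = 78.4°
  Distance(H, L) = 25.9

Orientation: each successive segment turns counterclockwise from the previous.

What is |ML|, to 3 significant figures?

11.5

P is at the origin; PM runs at -81.5° with length 22.3, so M = (3.30, -22.1). PM ⟂ MZ, so MZ runs at 8.50°; with |MZ| = 14.2, Z = (17.3, -20.0). ∠MZD = 130.8° gives ZD at 57.7° from the x-axis; with |ZD| = 23.3, D = (29.8, -0.262). The perpendicularity gives DF at right angles to ZD, so DF runs at 148°; with |DF| = 29.9, F = (4.52, 15.7). ∠DFH = 126.3° gives FH at -159° from the x-axis; with |FH| = 13.5, H = (-8.05, 10.8). ∠FHL = 78.4° gives HL at -57.0° from the x-axis; with |HL| = 25.9, L = (6.05, -10.9). Then |ML| = |L − M| = 11.5.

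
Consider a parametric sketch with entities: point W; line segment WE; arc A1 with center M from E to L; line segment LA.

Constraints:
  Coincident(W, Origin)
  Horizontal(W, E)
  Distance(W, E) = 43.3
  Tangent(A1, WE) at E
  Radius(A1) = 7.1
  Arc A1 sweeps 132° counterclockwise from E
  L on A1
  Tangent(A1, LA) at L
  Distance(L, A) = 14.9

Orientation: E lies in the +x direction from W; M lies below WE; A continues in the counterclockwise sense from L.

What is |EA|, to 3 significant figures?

23.4

W is at the origin; W and E share the same y with |WE| = 43.3 and E on the +x side, so E = (43.3, 0.00). Tangency of A1 to WE means the radius ME is perpendicular to WE, so M = E + (0, -7.1) = (43.3, -7.10). On A1, E sits at bearing 90° from M; a 132° counterclockwise sweep puts L at bearing 222°, so L = M + 7.1·(cos 222°, sin 222°) = (38.0, -11.9). Tangency of A1 to LA means the radius ML is perpendicular to LA, so LA runs along (−sin 222°, cos 222°); with |LA| = 14.9, A = (48.0, -22.9). Then |EA| = |A − E| = 23.4.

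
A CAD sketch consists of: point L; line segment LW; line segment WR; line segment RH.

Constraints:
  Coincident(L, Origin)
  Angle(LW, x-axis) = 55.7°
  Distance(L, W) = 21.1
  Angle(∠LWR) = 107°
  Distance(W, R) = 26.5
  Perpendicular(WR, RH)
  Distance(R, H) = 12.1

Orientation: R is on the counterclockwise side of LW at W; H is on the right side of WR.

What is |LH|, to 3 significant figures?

45.9

L is at the origin; LW runs at 55.7° with length 21.1, so W = 21.1·(cos 55.7°, sin 55.7°) = (11.9, 17.4). ∠LWR = 107.0°, so WR runs at 55.7° + (180° − 107.0°) = 129° from the x-axis; with |WR| = 26.5, R = W + 26.5·(cos 129°, sin 129°) = (-4.68, 38.1). WR is perpendicular to RH; with |RH| = 12.1 on the right of WR, H = R + 12.1·(0.780, 0.625) = (4.76, 45.7). Then |LH| = |H − L| = 45.9.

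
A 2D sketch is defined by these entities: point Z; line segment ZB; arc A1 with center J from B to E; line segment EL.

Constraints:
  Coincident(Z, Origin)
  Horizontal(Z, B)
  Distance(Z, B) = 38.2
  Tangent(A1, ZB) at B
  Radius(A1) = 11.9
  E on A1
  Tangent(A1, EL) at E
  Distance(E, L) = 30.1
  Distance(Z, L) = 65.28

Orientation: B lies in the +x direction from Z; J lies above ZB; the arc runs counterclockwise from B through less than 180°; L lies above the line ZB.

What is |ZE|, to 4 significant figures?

51.51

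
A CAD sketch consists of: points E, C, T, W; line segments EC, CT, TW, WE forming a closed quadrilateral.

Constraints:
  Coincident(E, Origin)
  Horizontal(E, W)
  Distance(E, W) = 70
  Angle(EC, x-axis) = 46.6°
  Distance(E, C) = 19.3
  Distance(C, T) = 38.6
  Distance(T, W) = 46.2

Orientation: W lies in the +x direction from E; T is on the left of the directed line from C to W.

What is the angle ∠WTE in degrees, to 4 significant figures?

83.86°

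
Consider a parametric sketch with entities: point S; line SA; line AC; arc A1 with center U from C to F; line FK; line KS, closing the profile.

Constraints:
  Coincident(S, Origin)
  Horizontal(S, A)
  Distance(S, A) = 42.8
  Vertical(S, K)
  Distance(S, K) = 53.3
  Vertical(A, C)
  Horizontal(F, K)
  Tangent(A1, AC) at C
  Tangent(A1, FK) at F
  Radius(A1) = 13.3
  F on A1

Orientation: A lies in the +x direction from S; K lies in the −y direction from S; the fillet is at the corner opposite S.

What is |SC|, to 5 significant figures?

58.582

S is at the origin; S and A share the same y with |SA| = 42.8 and A on the +x side, so A = (42.800, 0.0000). S and K share the same x with |SK| = 53.3 and K on the −y side, so K = (0.0000, -53.300). The virtual corner opposite S is at (42.800, -53.300). A1 meets AC tangentially, so UC is at right angles to AC and the tangent condition forces UF to be normal to FK, with radius 13.3, so the center U sits 13.3 in from both sides at U = (29.500, -40.000). That places the tangent points at C = (42.800, -40.000) on AC and F = (29.500, -53.300) on FK. Then |SC| = |C − S| = 58.582.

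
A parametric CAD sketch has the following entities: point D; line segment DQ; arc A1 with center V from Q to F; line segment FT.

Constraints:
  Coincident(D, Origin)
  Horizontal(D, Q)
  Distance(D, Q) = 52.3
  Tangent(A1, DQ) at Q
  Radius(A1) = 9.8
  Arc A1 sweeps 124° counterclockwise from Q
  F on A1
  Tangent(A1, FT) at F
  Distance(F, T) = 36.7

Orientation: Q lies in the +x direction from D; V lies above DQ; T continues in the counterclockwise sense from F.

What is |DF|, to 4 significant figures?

62.33

D is at the origin; D and Q share the same y with |DQ| = 52.3 and Q on the +x side, so Q = (52.30, 0.000). The tangent condition forces VQ to be normal to DQ, so V = Q + (0, 9.8) = (52.30, 9.800). On A1, Q sits at bearing -90° from V; a 124° counterclockwise sweep puts F at bearing 34°, so F = V + 9.8·(cos 34°, sin 34°) = (60.42, 15.28). Then |DF| = |F − D| = 62.33.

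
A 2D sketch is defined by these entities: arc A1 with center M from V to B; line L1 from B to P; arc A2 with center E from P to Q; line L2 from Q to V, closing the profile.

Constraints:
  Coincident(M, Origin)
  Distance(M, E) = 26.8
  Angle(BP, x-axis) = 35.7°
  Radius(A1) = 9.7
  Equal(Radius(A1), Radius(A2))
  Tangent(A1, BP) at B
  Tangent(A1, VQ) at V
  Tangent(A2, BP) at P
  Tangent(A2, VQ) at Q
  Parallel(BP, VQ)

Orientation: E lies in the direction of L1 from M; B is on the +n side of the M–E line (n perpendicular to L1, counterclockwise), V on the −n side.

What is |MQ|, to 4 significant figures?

28.50

Tangency of A1 to both parallel lines with radius 9.7 puts B and V at M ± 9.7·n: B = (-5.660, 7.877), V = (5.660, -7.877). Equal radii place P and Q the same way about E: P = E + 9.7·n = (16.10, 23.52), Q = E − 9.7·n = (27.42, 7.762). Then |MQ| = |Q − M| = 28.50.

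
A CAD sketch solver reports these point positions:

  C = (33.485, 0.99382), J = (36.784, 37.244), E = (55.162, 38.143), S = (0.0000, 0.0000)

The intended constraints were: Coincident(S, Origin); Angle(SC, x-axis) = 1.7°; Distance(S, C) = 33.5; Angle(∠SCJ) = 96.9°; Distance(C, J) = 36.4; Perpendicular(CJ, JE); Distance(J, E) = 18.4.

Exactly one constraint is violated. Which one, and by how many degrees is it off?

Perpendicular(CJ, JE) — off by 8.00°.

S = (0.00, 0.00) ✓; SC at 1.700° ✓; |SC| = 33.50 ✓; ∠SCJ = 96.90° ✓; |CJ| = 36.40 ✓; ∠(CJ, JE) = 82.00° ✗; |JE| = 18.40 ✓.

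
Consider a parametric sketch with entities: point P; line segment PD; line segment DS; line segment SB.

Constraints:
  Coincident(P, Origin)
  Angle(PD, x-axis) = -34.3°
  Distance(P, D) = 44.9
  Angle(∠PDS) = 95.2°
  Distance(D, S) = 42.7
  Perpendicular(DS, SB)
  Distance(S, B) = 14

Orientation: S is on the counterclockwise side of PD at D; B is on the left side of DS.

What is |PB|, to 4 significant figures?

55.95

∠PDS = 95.2°, so DS runs at -34.3° + (180° − 95.2°) = 50.50° from the x-axis; with |DS| = 42.7, S = D + 42.7·(cos 50.50°, sin 50.50°) = (64.25, 7.646). DS is perpendicular to SB; with |SB| = 14.0 on the left of DS, B = S + 14.0·(-0.7716, 0.6361) = (53.45, 16.55). Then |PB| = |B − P| = 55.95.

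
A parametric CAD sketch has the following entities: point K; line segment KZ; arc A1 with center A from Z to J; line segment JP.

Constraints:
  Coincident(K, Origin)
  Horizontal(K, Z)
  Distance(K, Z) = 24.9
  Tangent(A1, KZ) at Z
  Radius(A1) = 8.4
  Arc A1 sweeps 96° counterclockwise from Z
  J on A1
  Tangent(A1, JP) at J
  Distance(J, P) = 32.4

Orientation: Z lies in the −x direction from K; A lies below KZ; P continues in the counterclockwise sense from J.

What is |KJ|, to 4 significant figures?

34.52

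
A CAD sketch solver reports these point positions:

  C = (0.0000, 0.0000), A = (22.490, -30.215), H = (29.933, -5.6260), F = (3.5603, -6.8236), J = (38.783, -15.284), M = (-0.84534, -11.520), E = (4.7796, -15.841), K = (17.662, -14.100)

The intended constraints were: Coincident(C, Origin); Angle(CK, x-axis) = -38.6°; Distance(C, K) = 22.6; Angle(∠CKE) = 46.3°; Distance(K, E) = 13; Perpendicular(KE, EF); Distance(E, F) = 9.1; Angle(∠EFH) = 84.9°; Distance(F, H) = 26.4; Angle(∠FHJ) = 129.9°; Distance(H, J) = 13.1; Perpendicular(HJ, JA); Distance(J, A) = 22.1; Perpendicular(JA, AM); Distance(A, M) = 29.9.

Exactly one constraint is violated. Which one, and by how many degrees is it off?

Perpendicular(JA, AM) — off by 8.80°.

C = (0.00, 0.00) ✓; CK at -38.60° ✓; |CK| = 22.60 ✓; ∠CKE = 46.30° ✓; |KE| = 13.00 ✓; ∠(KE, EF) = 90.00° ✓; |EF| = 9.099 ✓; ∠EFH = 84.90° ✓; |FH| = 26.40 ✓; ∠FHJ = 129.9° ✓; |HJ| = 13.10 ✓; ∠(HJ, JA) = 90.00° ✓; |JA| = 22.10 ✓; ∠(JA, AM) = 81.20° ✗; |AM| = 29.90 ✓.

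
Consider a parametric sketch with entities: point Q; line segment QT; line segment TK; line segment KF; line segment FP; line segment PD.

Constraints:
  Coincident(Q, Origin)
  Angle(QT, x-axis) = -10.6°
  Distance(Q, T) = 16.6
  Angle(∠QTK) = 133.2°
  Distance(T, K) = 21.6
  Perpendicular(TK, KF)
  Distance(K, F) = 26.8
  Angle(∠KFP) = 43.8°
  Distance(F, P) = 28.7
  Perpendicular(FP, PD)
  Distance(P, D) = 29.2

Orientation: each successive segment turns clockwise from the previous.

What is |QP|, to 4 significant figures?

14.41

Q is at the origin; QT runs at -10.6° with length 16.6, so T = (16.32, -3.054). ∠QTK = 133.2° gives TK at -57.40° from the x-axis; with |TK| = 21.6, K = (27.95, -21.25). The perpendicularity gives KF at right angles to TK, so KF runs at -147.4°; with |KF| = 26.8, F = (5.376, -35.69). ∠KFP = 43.8° gives FP at 76.40° from the x-axis; with |FP| = 28.7, P = (12.13, -7.794). Then |QP| = |P − Q| = 14.41.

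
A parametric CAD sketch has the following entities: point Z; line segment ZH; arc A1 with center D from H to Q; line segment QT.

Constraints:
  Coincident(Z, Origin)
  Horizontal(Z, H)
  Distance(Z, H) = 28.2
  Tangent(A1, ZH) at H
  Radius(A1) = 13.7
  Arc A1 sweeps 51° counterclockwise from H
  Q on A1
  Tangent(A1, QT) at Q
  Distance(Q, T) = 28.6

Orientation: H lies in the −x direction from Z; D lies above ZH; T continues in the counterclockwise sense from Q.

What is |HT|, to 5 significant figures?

39.574

Z is at the origin; Z and H share the same y with |ZH| = 28.2 and H on the −x side, so H = (-28.200, 0.0000). Tangency of A1 to ZH means the radius DH is perpendicular to ZH, so D = H + (0, 13.7) = (-28.200, 13.700). On A1, H sits at bearing -90° from D; a 51° counterclockwise sweep puts Q at bearing -39°, so Q = D + 13.7·(cos -39°, sin -39°) = (-17.553, 5.0783). Tangency of A1 to QT means the radius DQ is perpendicular to QT, so QT runs along (−sin -39°, cos -39°); with |QT| = 28.6, T = (0.44546, 27.305). Then |HT| = |T − H| = 39.574.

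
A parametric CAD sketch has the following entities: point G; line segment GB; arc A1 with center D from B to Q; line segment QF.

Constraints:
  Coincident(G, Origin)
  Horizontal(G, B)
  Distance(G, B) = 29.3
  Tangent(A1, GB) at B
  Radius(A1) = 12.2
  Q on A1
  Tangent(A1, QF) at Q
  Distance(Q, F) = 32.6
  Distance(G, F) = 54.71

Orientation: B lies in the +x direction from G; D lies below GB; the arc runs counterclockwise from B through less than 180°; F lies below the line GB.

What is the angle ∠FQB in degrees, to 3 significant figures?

126°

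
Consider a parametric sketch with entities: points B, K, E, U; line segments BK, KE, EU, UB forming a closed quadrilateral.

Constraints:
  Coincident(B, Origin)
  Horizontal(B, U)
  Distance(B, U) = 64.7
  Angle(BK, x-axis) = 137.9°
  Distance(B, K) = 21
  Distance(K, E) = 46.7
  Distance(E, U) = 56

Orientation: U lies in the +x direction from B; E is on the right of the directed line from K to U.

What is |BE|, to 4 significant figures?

26.22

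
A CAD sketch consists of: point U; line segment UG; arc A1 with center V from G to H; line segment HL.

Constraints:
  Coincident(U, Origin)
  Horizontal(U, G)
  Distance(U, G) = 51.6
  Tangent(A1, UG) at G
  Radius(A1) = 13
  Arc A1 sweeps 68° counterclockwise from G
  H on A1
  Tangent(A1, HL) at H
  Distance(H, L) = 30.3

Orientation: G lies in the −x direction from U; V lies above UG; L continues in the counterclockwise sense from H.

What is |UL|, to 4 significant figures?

45.90

U is at the origin; UG is horizontal with |UG| = 51.6 and G on the −x side, so G = (-51.60, 0.000). A1 meets UG tangentially, so VG is at right angles to UG, so V = G + (0, 13) = (-51.60, 13.00). On A1, G sits at bearing -90° from V; a 68° counterclockwise sweep puts H at bearing -22°, so H = V + 13.0·(cos -22°, sin -22°) = (-39.55, 8.130). A1 meets HL tangentially, so VH is at right angles to HL, so HL runs along (−sin -22°, cos -22°); with |HL| = 30.3, L = (-28.20, 36.22). Then |UL| = |L − U| = 45.90.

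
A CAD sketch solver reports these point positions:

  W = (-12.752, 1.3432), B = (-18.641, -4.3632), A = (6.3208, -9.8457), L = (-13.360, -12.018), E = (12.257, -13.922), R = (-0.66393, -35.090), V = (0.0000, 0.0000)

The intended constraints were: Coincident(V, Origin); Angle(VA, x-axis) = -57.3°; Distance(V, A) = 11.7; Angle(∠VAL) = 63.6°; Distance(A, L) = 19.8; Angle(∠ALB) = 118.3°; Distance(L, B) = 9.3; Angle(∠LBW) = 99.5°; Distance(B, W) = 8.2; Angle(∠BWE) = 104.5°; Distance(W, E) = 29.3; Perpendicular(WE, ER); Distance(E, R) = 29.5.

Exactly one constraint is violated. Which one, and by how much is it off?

Distance(E, R) = 29.5 — off by 4.70.

V = (0.00, 0.00) ✓; VA at -57.30° ✓; |VA| = 11.70 ✓; ∠VAL = 63.60° ✓; |AL| = 19.80 ✓; ∠ALB = 118.3° ✓; |LB| = 9.300 ✓; ∠LBW = 99.50° ✓; |BW| = 8.200 ✓; ∠BWE = 104.5° ✓; |WE| = 29.30 ✓; ∠(WE, ER) = 90.00° ✓; |ER| = 24.80 ✗.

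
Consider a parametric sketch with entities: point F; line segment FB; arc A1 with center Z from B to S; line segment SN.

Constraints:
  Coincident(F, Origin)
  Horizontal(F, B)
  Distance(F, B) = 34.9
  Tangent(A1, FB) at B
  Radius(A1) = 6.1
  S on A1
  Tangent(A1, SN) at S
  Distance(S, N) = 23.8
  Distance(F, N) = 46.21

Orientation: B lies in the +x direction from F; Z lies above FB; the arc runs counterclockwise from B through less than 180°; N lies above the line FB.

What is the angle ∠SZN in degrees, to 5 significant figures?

75.624°

F is at the origin; FB is horizontal with |FB| = 34.9 and B on the +x side, so B = (34.900, 0.0000). Tangency of A1 to FB means the radius ZB is perpendicular to FB, so Z = B + (0, 6.1) = (34.900, 6.1000). Since ZS ⟂ SN (tangency), |ZN| = √(6.1² + 23.8²) = 24.569 regardless of where S sits on A1. So N lies on both circle(F, 46.21) and circle(Z, 24.569); the above-FB intersection is N = (34.567, 30.667). S is the foot of the tangent from N: S = (40.788, 7.6944).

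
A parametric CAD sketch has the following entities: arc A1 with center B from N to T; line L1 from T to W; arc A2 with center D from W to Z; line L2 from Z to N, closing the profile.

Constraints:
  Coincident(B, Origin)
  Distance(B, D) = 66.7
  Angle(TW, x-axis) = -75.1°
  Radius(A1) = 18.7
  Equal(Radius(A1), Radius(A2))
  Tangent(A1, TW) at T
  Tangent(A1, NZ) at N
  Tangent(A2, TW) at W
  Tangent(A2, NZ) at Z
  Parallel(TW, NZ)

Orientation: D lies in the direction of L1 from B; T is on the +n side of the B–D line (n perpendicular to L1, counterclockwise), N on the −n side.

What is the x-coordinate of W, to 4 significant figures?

35.22

Tangency of A1 to both parallel lines with radius 18.7 puts T and N at B ± 18.7·n: T = (18.07, 4.808), N = (-18.07, -4.808). Equal radii place W and Z the same way about D: W = D + 18.7·n = (35.22, -59.65), Z = D − 18.7·n = (-0.9205, -69.27). So W.x = 35.22.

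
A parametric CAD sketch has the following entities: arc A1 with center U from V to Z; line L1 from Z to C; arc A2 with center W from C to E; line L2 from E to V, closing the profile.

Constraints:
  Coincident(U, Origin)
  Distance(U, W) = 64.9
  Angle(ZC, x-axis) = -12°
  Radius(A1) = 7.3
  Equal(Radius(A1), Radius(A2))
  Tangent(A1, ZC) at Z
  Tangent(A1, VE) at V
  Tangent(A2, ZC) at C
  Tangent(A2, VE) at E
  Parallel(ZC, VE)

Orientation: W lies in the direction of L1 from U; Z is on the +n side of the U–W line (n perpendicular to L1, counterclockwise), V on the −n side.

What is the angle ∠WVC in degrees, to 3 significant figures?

6.26°

The slot axis is L1's direction at -12.0°, so u = (cos -12.0°, sin -12.0°) = (0.978, -0.208) and n = (−sin -12.0°, cos -12.0°) = (0.208, 0.978). U is at the origin and W lies 64.9 along u from U, so W = 64.9·u = (63.5, -13.5). Tangency of A1 to both parallel lines with radius 7.3 puts Z and V at U ± 7.3·n: Z = (1.52, 7.14), V = (-1.52, -7.14). Equal radii place C and E the same way about W: C = W + 7.3·n = (65.0, -6.35), E = W − 7.3·n = (62.0, -20.6). Then cos ∠WVC = VW·VC / (|VW||VC|), giving 6.26°.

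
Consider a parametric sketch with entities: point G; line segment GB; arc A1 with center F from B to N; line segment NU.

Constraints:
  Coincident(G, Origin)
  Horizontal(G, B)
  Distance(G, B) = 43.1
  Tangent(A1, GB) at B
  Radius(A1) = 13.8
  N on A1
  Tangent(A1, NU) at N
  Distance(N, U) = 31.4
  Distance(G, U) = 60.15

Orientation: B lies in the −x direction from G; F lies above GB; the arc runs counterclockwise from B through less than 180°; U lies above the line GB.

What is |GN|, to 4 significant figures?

34.18

Checks: |FN| = 13.80 ✓; ∠(FN, NU) = 90.00° ✓; |NU| = 31.40 ✓; |GU| = 60.15 ✓.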